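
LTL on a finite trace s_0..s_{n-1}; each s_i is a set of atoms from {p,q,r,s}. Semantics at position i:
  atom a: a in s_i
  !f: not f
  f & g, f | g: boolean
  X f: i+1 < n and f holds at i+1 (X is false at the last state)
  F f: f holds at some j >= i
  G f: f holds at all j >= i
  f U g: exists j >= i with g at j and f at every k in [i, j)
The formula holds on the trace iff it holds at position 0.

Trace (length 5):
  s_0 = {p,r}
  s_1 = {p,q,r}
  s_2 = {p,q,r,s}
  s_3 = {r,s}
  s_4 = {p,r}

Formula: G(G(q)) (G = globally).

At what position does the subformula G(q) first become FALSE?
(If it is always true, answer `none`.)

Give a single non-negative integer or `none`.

Answer: 0

Derivation:
s_0={p,r}: G(q)=False q=False
s_1={p,q,r}: G(q)=False q=True
s_2={p,q,r,s}: G(q)=False q=True
s_3={r,s}: G(q)=False q=False
s_4={p,r}: G(q)=False q=False
G(G(q)) holds globally = False
First violation at position 0.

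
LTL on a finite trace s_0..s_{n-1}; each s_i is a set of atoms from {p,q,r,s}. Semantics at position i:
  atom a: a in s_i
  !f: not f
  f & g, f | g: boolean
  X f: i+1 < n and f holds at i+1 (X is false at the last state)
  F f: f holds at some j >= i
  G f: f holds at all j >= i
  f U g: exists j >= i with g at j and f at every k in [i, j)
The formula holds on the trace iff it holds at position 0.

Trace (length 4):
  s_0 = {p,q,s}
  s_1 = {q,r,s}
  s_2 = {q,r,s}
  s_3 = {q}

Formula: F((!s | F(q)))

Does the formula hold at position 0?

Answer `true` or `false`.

s_0={p,q,s}: F((!s | F(q)))=True (!s | F(q))=True !s=False s=True F(q)=True q=True
s_1={q,r,s}: F((!s | F(q)))=True (!s | F(q))=True !s=False s=True F(q)=True q=True
s_2={q,r,s}: F((!s | F(q)))=True (!s | F(q))=True !s=False s=True F(q)=True q=True
s_3={q}: F((!s | F(q)))=True (!s | F(q))=True !s=True s=False F(q)=True q=True

Answer: true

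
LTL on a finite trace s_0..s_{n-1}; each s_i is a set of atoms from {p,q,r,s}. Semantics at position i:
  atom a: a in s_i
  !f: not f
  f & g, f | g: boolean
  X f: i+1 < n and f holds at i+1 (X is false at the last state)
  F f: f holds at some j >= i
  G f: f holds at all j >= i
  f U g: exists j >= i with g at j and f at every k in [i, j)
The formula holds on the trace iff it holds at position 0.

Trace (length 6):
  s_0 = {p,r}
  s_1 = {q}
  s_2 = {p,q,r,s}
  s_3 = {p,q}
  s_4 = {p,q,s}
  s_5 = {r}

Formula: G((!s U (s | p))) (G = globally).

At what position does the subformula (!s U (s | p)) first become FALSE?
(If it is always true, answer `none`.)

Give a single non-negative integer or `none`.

Answer: 5

Derivation:
s_0={p,r}: (!s U (s | p))=True !s=True s=False (s | p)=True p=True
s_1={q}: (!s U (s | p))=True !s=True s=False (s | p)=False p=False
s_2={p,q,r,s}: (!s U (s | p))=True !s=False s=True (s | p)=True p=True
s_3={p,q}: (!s U (s | p))=True !s=True s=False (s | p)=True p=True
s_4={p,q,s}: (!s U (s | p))=True !s=False s=True (s | p)=True p=True
s_5={r}: (!s U (s | p))=False !s=True s=False (s | p)=False p=False
G((!s U (s | p))) holds globally = False
First violation at position 5.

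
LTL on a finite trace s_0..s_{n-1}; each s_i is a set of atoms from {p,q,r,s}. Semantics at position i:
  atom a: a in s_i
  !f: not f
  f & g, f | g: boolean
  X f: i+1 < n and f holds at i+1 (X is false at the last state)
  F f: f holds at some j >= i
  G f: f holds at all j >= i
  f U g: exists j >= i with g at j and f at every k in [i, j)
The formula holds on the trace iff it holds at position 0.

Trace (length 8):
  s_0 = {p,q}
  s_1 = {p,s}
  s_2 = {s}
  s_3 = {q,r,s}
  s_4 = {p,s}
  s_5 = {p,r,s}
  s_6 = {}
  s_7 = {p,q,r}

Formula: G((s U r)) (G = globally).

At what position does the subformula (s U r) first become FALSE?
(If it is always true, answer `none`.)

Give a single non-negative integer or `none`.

Answer: 0

Derivation:
s_0={p,q}: (s U r)=False s=False r=False
s_1={p,s}: (s U r)=True s=True r=False
s_2={s}: (s U r)=True s=True r=False
s_3={q,r,s}: (s U r)=True s=True r=True
s_4={p,s}: (s U r)=True s=True r=False
s_5={p,r,s}: (s U r)=True s=True r=True
s_6={}: (s U r)=False s=False r=False
s_7={p,q,r}: (s U r)=True s=False r=True
G((s U r)) holds globally = False
First violation at position 0.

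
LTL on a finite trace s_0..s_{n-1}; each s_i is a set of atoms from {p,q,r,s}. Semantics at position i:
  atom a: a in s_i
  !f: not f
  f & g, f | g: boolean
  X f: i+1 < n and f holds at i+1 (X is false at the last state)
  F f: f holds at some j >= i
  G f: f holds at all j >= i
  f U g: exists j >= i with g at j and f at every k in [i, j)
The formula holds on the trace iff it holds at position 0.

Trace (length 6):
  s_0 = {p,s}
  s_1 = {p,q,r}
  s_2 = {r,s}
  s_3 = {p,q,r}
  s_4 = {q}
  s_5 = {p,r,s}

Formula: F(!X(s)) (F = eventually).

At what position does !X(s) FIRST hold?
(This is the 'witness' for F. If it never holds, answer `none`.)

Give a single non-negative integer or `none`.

Answer: 0

Derivation:
s_0={p,s}: !X(s)=True X(s)=False s=True
s_1={p,q,r}: !X(s)=False X(s)=True s=False
s_2={r,s}: !X(s)=True X(s)=False s=True
s_3={p,q,r}: !X(s)=True X(s)=False s=False
s_4={q}: !X(s)=False X(s)=True s=False
s_5={p,r,s}: !X(s)=True X(s)=False s=True
F(!X(s)) holds; first witness at position 0.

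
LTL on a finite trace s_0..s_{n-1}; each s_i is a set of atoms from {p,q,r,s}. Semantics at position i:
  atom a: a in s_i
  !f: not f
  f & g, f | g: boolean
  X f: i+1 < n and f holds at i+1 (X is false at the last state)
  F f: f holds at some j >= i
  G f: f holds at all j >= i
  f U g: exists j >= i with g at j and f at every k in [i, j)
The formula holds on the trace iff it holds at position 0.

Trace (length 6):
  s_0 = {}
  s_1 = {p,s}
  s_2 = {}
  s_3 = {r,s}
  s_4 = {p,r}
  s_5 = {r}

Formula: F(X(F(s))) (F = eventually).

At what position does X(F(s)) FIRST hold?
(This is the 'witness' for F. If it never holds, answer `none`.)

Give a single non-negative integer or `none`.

Answer: 0

Derivation:
s_0={}: X(F(s))=True F(s)=True s=False
s_1={p,s}: X(F(s))=True F(s)=True s=True
s_2={}: X(F(s))=True F(s)=True s=False
s_3={r,s}: X(F(s))=False F(s)=True s=True
s_4={p,r}: X(F(s))=False F(s)=False s=False
s_5={r}: X(F(s))=False F(s)=False s=False
F(X(F(s))) holds; first witness at position 0.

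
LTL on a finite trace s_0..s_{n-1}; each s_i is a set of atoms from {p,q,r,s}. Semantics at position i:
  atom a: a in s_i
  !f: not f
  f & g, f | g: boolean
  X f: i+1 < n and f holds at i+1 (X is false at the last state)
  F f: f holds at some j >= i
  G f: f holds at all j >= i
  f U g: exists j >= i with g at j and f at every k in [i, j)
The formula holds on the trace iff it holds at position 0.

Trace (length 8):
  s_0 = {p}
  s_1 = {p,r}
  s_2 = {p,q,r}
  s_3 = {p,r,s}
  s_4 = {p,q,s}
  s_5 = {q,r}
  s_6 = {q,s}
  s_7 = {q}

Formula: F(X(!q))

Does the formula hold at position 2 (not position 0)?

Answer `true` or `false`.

Answer: true

Derivation:
s_0={p}: F(X(!q))=True X(!q)=True !q=True q=False
s_1={p,r}: F(X(!q))=True X(!q)=False !q=True q=False
s_2={p,q,r}: F(X(!q))=True X(!q)=True !q=False q=True
s_3={p,r,s}: F(X(!q))=False X(!q)=False !q=True q=False
s_4={p,q,s}: F(X(!q))=False X(!q)=False !q=False q=True
s_5={q,r}: F(X(!q))=False X(!q)=False !q=False q=True
s_6={q,s}: F(X(!q))=False X(!q)=False !q=False q=True
s_7={q}: F(X(!q))=False X(!q)=False !q=False q=True
Evaluating at position 2: result = True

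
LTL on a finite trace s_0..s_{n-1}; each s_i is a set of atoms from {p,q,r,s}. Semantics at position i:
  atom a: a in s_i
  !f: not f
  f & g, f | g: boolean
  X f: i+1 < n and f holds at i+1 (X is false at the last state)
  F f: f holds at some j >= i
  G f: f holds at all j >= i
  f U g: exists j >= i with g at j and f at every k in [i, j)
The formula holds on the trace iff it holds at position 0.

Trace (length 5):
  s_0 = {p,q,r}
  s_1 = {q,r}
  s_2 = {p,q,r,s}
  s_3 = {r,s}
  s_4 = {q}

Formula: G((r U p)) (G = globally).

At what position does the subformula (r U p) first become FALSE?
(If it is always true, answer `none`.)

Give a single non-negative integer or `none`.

s_0={p,q,r}: (r U p)=True r=True p=True
s_1={q,r}: (r U p)=True r=True p=False
s_2={p,q,r,s}: (r U p)=True r=True p=True
s_3={r,s}: (r U p)=False r=True p=False
s_4={q}: (r U p)=False r=False p=False
G((r U p)) holds globally = False
First violation at position 3.

Answer: 3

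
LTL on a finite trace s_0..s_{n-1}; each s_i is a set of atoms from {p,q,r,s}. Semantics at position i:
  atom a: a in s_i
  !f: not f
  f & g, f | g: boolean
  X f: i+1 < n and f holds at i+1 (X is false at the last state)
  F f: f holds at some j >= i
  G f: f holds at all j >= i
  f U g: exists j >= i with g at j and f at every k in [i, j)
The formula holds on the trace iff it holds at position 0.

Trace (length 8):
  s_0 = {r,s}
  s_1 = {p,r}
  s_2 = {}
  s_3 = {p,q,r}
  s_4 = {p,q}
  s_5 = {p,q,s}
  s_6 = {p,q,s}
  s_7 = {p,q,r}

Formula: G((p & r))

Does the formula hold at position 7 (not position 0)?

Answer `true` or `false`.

s_0={r,s}: G((p & r))=False (p & r)=False p=False r=True
s_1={p,r}: G((p & r))=False (p & r)=True p=True r=True
s_2={}: G((p & r))=False (p & r)=False p=False r=False
s_3={p,q,r}: G((p & r))=False (p & r)=True p=True r=True
s_4={p,q}: G((p & r))=False (p & r)=False p=True r=False
s_5={p,q,s}: G((p & r))=False (p & r)=False p=True r=False
s_6={p,q,s}: G((p & r))=False (p & r)=False p=True r=False
s_7={p,q,r}: G((p & r))=True (p & r)=True p=True r=True
Evaluating at position 7: result = True

Answer: true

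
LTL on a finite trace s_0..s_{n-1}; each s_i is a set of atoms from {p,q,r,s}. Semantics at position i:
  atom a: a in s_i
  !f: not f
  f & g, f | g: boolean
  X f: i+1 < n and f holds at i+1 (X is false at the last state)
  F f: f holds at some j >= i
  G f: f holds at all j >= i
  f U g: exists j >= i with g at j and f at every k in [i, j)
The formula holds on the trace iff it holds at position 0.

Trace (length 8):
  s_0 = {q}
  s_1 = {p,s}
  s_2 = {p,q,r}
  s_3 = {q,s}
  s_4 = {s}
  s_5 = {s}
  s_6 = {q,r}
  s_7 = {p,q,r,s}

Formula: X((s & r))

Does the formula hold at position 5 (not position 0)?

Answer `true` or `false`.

Answer: false

Derivation:
s_0={q}: X((s & r))=False (s & r)=False s=False r=False
s_1={p,s}: X((s & r))=False (s & r)=False s=True r=False
s_2={p,q,r}: X((s & r))=False (s & r)=False s=False r=True
s_3={q,s}: X((s & r))=False (s & r)=False s=True r=False
s_4={s}: X((s & r))=False (s & r)=False s=True r=False
s_5={s}: X((s & r))=False (s & r)=False s=True r=False
s_6={q,r}: X((s & r))=True (s & r)=False s=False r=True
s_7={p,q,r,s}: X((s & r))=False (s & r)=True s=True r=True
Evaluating at position 5: result = False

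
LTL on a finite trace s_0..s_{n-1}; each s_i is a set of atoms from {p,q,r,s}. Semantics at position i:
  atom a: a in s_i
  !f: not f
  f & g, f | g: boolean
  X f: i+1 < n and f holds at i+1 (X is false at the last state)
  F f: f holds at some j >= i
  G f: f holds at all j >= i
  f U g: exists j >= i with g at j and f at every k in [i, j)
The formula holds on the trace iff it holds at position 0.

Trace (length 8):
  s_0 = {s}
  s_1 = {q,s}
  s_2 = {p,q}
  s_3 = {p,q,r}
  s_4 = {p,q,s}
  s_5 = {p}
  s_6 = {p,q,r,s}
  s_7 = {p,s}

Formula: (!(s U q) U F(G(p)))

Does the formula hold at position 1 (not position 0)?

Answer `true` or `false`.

Answer: true

Derivation:
s_0={s}: (!(s U q) U F(G(p)))=True !(s U q)=False (s U q)=True s=True q=False F(G(p))=True G(p)=False p=False
s_1={q,s}: (!(s U q) U F(G(p)))=True !(s U q)=False (s U q)=True s=True q=True F(G(p))=True G(p)=False p=False
s_2={p,q}: (!(s U q) U F(G(p)))=True !(s U q)=False (s U q)=True s=False q=True F(G(p))=True G(p)=True p=True
s_3={p,q,r}: (!(s U q) U F(G(p)))=True !(s U q)=False (s U q)=True s=False q=True F(G(p))=True G(p)=True p=True
s_4={p,q,s}: (!(s U q) U F(G(p)))=True !(s U q)=False (s U q)=True s=True q=True F(G(p))=True G(p)=True p=True
s_5={p}: (!(s U q) U F(G(p)))=True !(s U q)=True (s U q)=False s=False q=False F(G(p))=True G(p)=True p=True
s_6={p,q,r,s}: (!(s U q) U F(G(p)))=True !(s U q)=False (s U q)=True s=True q=True F(G(p))=True G(p)=True p=True
s_7={p,s}: (!(s U q) U F(G(p)))=True !(s U q)=True (s U q)=False s=True q=False F(G(p))=True G(p)=True p=True
Evaluating at position 1: result = True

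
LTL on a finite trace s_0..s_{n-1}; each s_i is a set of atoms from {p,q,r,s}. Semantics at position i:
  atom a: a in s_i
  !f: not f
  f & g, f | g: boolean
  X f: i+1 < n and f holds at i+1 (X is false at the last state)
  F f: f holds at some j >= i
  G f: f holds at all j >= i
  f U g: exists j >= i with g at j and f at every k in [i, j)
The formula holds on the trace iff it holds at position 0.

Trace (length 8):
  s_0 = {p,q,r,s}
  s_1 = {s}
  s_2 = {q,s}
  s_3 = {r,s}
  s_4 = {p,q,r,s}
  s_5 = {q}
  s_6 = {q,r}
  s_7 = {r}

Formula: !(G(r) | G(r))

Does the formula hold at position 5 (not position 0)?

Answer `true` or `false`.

Answer: true

Derivation:
s_0={p,q,r,s}: !(G(r) | G(r))=True (G(r) | G(r))=False G(r)=False r=True
s_1={s}: !(G(r) | G(r))=True (G(r) | G(r))=False G(r)=False r=False
s_2={q,s}: !(G(r) | G(r))=True (G(r) | G(r))=False G(r)=False r=False
s_3={r,s}: !(G(r) | G(r))=True (G(r) | G(r))=False G(r)=False r=True
s_4={p,q,r,s}: !(G(r) | G(r))=True (G(r) | G(r))=False G(r)=False r=True
s_5={q}: !(G(r) | G(r))=True (G(r) | G(r))=False G(r)=False r=False
s_6={q,r}: !(G(r) | G(r))=False (G(r) | G(r))=True G(r)=True r=True
s_7={r}: !(G(r) | G(r))=False (G(r) | G(r))=True G(r)=True r=True
Evaluating at position 5: result = True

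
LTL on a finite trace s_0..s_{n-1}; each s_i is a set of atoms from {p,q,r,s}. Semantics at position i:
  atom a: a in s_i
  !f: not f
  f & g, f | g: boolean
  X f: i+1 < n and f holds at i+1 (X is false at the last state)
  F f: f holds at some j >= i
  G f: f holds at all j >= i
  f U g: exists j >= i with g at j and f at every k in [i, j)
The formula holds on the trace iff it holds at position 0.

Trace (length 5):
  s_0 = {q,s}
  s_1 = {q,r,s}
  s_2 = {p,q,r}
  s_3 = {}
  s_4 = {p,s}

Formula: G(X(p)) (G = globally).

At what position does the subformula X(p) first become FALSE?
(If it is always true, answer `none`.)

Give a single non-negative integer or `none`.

Answer: 0

Derivation:
s_0={q,s}: X(p)=False p=False
s_1={q,r,s}: X(p)=True p=False
s_2={p,q,r}: X(p)=False p=True
s_3={}: X(p)=True p=False
s_4={p,s}: X(p)=False p=True
G(X(p)) holds globally = False
First violation at position 0.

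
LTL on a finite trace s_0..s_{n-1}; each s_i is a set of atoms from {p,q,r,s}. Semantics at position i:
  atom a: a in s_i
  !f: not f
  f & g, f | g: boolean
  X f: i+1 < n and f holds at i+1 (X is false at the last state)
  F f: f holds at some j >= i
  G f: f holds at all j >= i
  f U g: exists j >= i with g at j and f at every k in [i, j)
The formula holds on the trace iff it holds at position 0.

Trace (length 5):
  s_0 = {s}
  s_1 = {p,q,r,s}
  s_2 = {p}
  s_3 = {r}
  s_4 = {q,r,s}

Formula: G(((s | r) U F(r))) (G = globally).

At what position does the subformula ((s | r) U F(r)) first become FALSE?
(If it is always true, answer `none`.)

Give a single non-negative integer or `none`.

s_0={s}: ((s | r) U F(r))=True (s | r)=True s=True r=False F(r)=True
s_1={p,q,r,s}: ((s | r) U F(r))=True (s | r)=True s=True r=True F(r)=True
s_2={p}: ((s | r) U F(r))=True (s | r)=False s=False r=False F(r)=True
s_3={r}: ((s | r) U F(r))=True (s | r)=True s=False r=True F(r)=True
s_4={q,r,s}: ((s | r) U F(r))=True (s | r)=True s=True r=True F(r)=True
G(((s | r) U F(r))) holds globally = True
No violation — formula holds at every position.

Answer: none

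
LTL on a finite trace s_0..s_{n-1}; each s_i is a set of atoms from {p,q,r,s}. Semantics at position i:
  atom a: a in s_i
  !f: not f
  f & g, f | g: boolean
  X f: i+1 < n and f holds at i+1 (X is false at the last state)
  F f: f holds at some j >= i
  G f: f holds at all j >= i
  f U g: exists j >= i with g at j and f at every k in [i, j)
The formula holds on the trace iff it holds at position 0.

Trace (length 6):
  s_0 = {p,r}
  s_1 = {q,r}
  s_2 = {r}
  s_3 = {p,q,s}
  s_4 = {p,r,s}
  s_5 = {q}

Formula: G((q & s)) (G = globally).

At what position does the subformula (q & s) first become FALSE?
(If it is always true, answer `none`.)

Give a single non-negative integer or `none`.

Answer: 0

Derivation:
s_0={p,r}: (q & s)=False q=False s=False
s_1={q,r}: (q & s)=False q=True s=False
s_2={r}: (q & s)=False q=False s=False
s_3={p,q,s}: (q & s)=True q=True s=True
s_4={p,r,s}: (q & s)=False q=False s=True
s_5={q}: (q & s)=False q=True s=False
G((q & s)) holds globally = False
First violation at position 0.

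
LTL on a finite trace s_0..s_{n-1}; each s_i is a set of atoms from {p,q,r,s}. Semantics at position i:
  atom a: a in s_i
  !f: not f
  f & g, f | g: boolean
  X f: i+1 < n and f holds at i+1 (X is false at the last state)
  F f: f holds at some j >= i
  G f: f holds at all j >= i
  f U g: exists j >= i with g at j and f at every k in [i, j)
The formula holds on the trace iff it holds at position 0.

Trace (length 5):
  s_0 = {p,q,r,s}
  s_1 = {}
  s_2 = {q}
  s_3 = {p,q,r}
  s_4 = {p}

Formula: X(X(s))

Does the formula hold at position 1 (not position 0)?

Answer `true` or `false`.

Answer: false

Derivation:
s_0={p,q,r,s}: X(X(s))=False X(s)=False s=True
s_1={}: X(X(s))=False X(s)=False s=False
s_2={q}: X(X(s))=False X(s)=False s=False
s_3={p,q,r}: X(X(s))=False X(s)=False s=False
s_4={p}: X(X(s))=False X(s)=False s=False
Evaluating at position 1: result = False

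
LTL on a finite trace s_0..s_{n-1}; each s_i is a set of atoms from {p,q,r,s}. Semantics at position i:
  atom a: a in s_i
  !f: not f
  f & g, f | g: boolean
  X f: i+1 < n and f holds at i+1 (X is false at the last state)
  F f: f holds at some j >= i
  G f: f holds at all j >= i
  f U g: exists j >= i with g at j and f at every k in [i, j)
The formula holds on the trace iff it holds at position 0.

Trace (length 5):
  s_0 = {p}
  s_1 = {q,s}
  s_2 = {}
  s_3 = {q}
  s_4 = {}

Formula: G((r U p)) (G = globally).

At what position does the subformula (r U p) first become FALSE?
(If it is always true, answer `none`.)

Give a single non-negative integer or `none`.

s_0={p}: (r U p)=True r=False p=True
s_1={q,s}: (r U p)=False r=False p=False
s_2={}: (r U p)=False r=False p=False
s_3={q}: (r U p)=False r=False p=False
s_4={}: (r U p)=False r=False p=False
G((r U p)) holds globally = False
First violation at position 1.

Answer: 1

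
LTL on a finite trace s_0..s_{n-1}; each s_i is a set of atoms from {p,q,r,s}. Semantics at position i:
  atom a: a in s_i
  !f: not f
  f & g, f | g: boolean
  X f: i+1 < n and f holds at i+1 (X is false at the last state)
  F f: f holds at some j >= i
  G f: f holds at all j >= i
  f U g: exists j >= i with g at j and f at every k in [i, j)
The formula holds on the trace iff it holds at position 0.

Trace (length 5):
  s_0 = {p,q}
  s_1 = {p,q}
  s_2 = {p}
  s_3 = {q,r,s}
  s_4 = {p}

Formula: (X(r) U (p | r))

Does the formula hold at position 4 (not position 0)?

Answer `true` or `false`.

Answer: true

Derivation:
s_0={p,q}: (X(r) U (p | r))=True X(r)=False r=False (p | r)=True p=True
s_1={p,q}: (X(r) U (p | r))=True X(r)=False r=False (p | r)=True p=True
s_2={p}: (X(r) U (p | r))=True X(r)=True r=False (p | r)=True p=True
s_3={q,r,s}: (X(r) U (p | r))=True X(r)=False r=True (p | r)=True p=False
s_4={p}: (X(r) U (p | r))=True X(r)=False r=False (p | r)=True p=True
Evaluating at position 4: result = True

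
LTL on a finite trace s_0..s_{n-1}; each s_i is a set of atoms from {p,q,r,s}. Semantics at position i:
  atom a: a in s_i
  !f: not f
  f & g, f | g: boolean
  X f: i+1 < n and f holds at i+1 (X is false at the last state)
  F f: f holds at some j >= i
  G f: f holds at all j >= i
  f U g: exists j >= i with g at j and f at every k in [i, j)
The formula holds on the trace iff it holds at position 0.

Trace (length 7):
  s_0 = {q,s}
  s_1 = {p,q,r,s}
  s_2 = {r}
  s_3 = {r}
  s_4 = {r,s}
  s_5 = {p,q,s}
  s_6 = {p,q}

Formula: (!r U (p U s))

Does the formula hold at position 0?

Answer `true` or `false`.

Answer: true

Derivation:
s_0={q,s}: (!r U (p U s))=True !r=True r=False (p U s)=True p=False s=True
s_1={p,q,r,s}: (!r U (p U s))=True !r=False r=True (p U s)=True p=True s=True
s_2={r}: (!r U (p U s))=False !r=False r=True (p U s)=False p=False s=False
s_3={r}: (!r U (p U s))=False !r=False r=True (p U s)=False p=False s=False
s_4={r,s}: (!r U (p U s))=True !r=False r=True (p U s)=True p=False s=True
s_5={p,q,s}: (!r U (p U s))=True !r=True r=False (p U s)=True p=True s=True
s_6={p,q}: (!r U (p U s))=False !r=True r=False (p U s)=False p=True s=False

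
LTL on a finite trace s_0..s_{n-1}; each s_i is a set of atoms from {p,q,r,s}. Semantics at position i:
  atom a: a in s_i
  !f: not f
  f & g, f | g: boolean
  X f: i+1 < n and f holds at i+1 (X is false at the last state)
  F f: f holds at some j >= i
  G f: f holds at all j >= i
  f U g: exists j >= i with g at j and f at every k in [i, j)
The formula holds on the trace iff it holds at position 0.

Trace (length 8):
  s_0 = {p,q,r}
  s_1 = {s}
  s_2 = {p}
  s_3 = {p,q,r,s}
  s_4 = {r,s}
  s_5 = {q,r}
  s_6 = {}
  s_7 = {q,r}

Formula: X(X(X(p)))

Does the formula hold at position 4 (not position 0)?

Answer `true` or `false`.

Answer: false

Derivation:
s_0={p,q,r}: X(X(X(p)))=True X(X(p))=True X(p)=False p=True
s_1={s}: X(X(X(p)))=False X(X(p))=True X(p)=True p=False
s_2={p}: X(X(X(p)))=False X(X(p))=False X(p)=True p=True
s_3={p,q,r,s}: X(X(X(p)))=False X(X(p))=False X(p)=False p=True
s_4={r,s}: X(X(X(p)))=False X(X(p))=False X(p)=False p=False
s_5={q,r}: X(X(X(p)))=False X(X(p))=False X(p)=False p=False
s_6={}: X(X(X(p)))=False X(X(p))=False X(p)=False p=False
s_7={q,r}: X(X(X(p)))=False X(X(p))=False X(p)=False p=False
Evaluating at position 4: result = False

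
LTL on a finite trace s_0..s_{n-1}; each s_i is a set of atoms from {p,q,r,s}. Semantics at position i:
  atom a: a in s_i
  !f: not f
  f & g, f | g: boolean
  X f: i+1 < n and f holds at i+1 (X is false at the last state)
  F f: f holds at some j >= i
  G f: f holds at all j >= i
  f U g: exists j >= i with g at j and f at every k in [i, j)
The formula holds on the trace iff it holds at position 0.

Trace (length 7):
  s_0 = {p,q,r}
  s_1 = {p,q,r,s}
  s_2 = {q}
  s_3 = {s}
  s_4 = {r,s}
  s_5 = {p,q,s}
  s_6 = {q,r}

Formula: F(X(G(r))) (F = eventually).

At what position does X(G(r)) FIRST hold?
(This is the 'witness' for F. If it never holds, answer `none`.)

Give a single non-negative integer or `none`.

Answer: 5

Derivation:
s_0={p,q,r}: X(G(r))=False G(r)=False r=True
s_1={p,q,r,s}: X(G(r))=False G(r)=False r=True
s_2={q}: X(G(r))=False G(r)=False r=False
s_3={s}: X(G(r))=False G(r)=False r=False
s_4={r,s}: X(G(r))=False G(r)=False r=True
s_5={p,q,s}: X(G(r))=True G(r)=False r=False
s_6={q,r}: X(G(r))=False G(r)=True r=True
F(X(G(r))) holds; first witness at position 5.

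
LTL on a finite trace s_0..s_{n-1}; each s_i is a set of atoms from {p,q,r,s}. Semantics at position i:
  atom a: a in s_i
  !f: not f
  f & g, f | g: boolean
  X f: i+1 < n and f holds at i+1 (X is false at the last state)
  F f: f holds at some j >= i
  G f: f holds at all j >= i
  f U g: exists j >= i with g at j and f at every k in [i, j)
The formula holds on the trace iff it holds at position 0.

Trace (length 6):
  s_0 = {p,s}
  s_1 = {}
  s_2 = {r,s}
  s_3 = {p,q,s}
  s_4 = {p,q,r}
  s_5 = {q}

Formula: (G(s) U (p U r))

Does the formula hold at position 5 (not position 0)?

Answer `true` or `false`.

s_0={p,s}: (G(s) U (p U r))=False G(s)=False s=True (p U r)=False p=True r=False
s_1={}: (G(s) U (p U r))=False G(s)=False s=False (p U r)=False p=False r=False
s_2={r,s}: (G(s) U (p U r))=True G(s)=False s=True (p U r)=True p=False r=True
s_3={p,q,s}: (G(s) U (p U r))=True G(s)=False s=True (p U r)=True p=True r=False
s_4={p,q,r}: (G(s) U (p U r))=True G(s)=False s=False (p U r)=True p=True r=True
s_5={q}: (G(s) U (p U r))=False G(s)=False s=False (p U r)=False p=False r=False
Evaluating at position 5: result = False

Answer: false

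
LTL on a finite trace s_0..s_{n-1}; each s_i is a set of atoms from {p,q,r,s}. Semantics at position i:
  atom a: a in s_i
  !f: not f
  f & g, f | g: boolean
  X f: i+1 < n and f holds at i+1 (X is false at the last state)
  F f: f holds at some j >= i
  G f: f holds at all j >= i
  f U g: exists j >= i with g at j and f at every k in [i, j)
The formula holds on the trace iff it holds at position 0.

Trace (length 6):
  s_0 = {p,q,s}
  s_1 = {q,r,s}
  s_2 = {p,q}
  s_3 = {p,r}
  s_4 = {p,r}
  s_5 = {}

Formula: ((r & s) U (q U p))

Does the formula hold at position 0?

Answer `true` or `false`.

Answer: true

Derivation:
s_0={p,q,s}: ((r & s) U (q U p))=True (r & s)=False r=False s=True (q U p)=True q=True p=True
s_1={q,r,s}: ((r & s) U (q U p))=True (r & s)=True r=True s=True (q U p)=True q=True p=False
s_2={p,q}: ((r & s) U (q U p))=True (r & s)=False r=False s=False (q U p)=True q=True p=True
s_3={p,r}: ((r & s) U (q U p))=True (r & s)=False r=True s=False (q U p)=True q=False p=True
s_4={p,r}: ((r & s) U (q U p))=True (r & s)=False r=True s=False (q U p)=True q=False p=True
s_5={}: ((r & s) U (q U p))=False (r & s)=False r=False s=False (q U p)=False q=False p=False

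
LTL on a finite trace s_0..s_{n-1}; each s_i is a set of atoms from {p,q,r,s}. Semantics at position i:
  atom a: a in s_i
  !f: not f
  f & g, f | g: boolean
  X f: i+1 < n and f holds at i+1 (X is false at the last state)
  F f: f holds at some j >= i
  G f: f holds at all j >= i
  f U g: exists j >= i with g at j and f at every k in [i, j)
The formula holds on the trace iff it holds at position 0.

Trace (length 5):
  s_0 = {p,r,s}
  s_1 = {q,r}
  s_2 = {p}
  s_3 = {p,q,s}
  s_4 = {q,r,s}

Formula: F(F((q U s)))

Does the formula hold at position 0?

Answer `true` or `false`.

Answer: true

Derivation:
s_0={p,r,s}: F(F((q U s)))=True F((q U s))=True (q U s)=True q=False s=True
s_1={q,r}: F(F((q U s)))=True F((q U s))=True (q U s)=False q=True s=False
s_2={p}: F(F((q U s)))=True F((q U s))=True (q U s)=False q=False s=False
s_3={p,q,s}: F(F((q U s)))=True F((q U s))=True (q U s)=True q=True s=True
s_4={q,r,s}: F(F((q U s)))=True F((q U s))=True (q U s)=True q=True s=True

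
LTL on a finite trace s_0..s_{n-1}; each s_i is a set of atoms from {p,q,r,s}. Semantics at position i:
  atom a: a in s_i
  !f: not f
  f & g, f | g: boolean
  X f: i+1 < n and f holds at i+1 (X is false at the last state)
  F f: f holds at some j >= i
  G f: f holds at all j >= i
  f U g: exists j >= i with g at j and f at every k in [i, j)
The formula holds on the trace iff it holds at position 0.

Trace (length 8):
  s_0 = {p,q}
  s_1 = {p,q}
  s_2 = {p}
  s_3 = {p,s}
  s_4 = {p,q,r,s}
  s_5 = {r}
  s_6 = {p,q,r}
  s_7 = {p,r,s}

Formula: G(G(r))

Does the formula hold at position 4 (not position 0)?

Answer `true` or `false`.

Answer: true

Derivation:
s_0={p,q}: G(G(r))=False G(r)=False r=False
s_1={p,q}: G(G(r))=False G(r)=False r=False
s_2={p}: G(G(r))=False G(r)=False r=False
s_3={p,s}: G(G(r))=False G(r)=False r=False
s_4={p,q,r,s}: G(G(r))=True G(r)=True r=True
s_5={r}: G(G(r))=True G(r)=True r=True
s_6={p,q,r}: G(G(r))=True G(r)=True r=True
s_7={p,r,s}: G(G(r))=True G(r)=True r=True
Evaluating at position 4: result = True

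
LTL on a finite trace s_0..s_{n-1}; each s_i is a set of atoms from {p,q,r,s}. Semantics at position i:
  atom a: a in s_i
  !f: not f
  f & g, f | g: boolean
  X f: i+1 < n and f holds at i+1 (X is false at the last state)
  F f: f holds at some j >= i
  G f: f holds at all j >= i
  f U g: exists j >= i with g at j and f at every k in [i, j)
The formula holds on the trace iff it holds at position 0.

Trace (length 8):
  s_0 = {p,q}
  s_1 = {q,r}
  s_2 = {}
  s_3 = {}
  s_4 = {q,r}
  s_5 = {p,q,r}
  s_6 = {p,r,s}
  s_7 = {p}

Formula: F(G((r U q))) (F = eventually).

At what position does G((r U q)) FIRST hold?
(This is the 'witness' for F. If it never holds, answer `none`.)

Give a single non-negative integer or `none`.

Answer: none

Derivation:
s_0={p,q}: G((r U q))=False (r U q)=True r=False q=True
s_1={q,r}: G((r U q))=False (r U q)=True r=True q=True
s_2={}: G((r U q))=False (r U q)=False r=False q=False
s_3={}: G((r U q))=False (r U q)=False r=False q=False
s_4={q,r}: G((r U q))=False (r U q)=True r=True q=True
s_5={p,q,r}: G((r U q))=False (r U q)=True r=True q=True
s_6={p,r,s}: G((r U q))=False (r U q)=False r=True q=False
s_7={p}: G((r U q))=False (r U q)=False r=False q=False
F(G((r U q))) does not hold (no witness exists).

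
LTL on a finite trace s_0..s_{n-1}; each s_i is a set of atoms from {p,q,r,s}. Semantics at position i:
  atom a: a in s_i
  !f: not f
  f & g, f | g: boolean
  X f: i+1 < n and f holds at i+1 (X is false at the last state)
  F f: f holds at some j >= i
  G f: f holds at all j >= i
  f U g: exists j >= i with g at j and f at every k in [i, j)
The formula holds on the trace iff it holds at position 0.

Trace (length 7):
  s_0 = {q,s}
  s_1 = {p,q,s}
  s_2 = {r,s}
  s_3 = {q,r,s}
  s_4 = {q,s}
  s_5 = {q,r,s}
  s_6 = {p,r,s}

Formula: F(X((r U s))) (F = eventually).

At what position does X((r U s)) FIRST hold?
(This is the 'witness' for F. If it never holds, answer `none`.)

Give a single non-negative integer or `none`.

s_0={q,s}: X((r U s))=True (r U s)=True r=False s=True
s_1={p,q,s}: X((r U s))=True (r U s)=True r=False s=True
s_2={r,s}: X((r U s))=True (r U s)=True r=True s=True
s_3={q,r,s}: X((r U s))=True (r U s)=True r=True s=True
s_4={q,s}: X((r U s))=True (r U s)=True r=False s=True
s_5={q,r,s}: X((r U s))=True (r U s)=True r=True s=True
s_6={p,r,s}: X((r U s))=False (r U s)=True r=True s=True
F(X((r U s))) holds; first witness at position 0.

Answer: 0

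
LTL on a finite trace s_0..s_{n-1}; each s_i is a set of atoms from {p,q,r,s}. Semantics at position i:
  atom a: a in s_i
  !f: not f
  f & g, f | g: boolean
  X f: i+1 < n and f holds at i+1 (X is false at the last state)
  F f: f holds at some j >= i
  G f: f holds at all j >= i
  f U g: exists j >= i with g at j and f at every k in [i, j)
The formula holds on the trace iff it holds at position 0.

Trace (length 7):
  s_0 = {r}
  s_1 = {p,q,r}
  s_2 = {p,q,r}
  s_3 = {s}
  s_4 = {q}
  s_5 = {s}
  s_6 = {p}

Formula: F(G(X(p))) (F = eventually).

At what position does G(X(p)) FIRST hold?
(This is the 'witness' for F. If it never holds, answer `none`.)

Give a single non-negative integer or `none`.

Answer: none

Derivation:
s_0={r}: G(X(p))=False X(p)=True p=False
s_1={p,q,r}: G(X(p))=False X(p)=True p=True
s_2={p,q,r}: G(X(p))=False X(p)=False p=True
s_3={s}: G(X(p))=False X(p)=False p=False
s_4={q}: G(X(p))=False X(p)=False p=False
s_5={s}: G(X(p))=False X(p)=True p=False
s_6={p}: G(X(p))=False X(p)=False p=True
F(G(X(p))) does not hold (no witness exists).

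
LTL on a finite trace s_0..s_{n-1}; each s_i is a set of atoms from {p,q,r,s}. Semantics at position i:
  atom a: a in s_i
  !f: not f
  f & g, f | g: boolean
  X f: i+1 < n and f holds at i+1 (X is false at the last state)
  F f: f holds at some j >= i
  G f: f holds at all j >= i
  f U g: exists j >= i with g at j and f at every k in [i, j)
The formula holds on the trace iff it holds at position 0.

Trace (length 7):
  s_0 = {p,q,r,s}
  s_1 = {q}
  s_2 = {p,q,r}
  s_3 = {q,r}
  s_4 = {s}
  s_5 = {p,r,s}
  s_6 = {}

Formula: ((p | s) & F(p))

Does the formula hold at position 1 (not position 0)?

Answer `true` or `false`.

s_0={p,q,r,s}: ((p | s) & F(p))=True (p | s)=True p=True s=True F(p)=True
s_1={q}: ((p | s) & F(p))=False (p | s)=False p=False s=False F(p)=True
s_2={p,q,r}: ((p | s) & F(p))=True (p | s)=True p=True s=False F(p)=True
s_3={q,r}: ((p | s) & F(p))=False (p | s)=False p=False s=False F(p)=True
s_4={s}: ((p | s) & F(p))=True (p | s)=True p=False s=True F(p)=True
s_5={p,r,s}: ((p | s) & F(p))=True (p | s)=True p=True s=True F(p)=True
s_6={}: ((p | s) & F(p))=False (p | s)=False p=False s=False F(p)=False
Evaluating at position 1: result = False

Answer: false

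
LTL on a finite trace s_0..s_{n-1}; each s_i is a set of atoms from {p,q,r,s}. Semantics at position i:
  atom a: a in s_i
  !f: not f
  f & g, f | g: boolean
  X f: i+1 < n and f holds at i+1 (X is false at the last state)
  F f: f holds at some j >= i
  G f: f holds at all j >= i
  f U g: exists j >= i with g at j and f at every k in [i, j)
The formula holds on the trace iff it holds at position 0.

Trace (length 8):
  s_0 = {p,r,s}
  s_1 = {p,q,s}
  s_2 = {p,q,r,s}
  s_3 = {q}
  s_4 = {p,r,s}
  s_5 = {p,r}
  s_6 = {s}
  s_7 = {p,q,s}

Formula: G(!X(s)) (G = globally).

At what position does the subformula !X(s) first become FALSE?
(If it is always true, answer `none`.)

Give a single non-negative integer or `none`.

s_0={p,r,s}: !X(s)=False X(s)=True s=True
s_1={p,q,s}: !X(s)=False X(s)=True s=True
s_2={p,q,r,s}: !X(s)=True X(s)=False s=True
s_3={q}: !X(s)=False X(s)=True s=False
s_4={p,r,s}: !X(s)=True X(s)=False s=True
s_5={p,r}: !X(s)=False X(s)=True s=False
s_6={s}: !X(s)=False X(s)=True s=True
s_7={p,q,s}: !X(s)=True X(s)=False s=True
G(!X(s)) holds globally = False
First violation at position 0.

Answer: 0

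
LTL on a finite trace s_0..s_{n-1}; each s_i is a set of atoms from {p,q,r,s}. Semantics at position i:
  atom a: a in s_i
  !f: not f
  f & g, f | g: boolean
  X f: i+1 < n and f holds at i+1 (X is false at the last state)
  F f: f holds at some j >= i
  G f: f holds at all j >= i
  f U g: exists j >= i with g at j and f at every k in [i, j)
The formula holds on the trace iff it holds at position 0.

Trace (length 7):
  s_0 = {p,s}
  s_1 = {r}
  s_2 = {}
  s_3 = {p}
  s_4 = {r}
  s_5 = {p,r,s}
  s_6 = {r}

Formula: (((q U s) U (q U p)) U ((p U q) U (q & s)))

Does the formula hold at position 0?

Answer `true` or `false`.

Answer: false

Derivation:
s_0={p,s}: (((q U s) U (q U p)) U ((p U q) U (q & s)))=False ((q U s) U (q U p))=True (q U s)=True q=False s=True (q U p)=True p=True ((p U q) U (q & s))=False (p U q)=False (q & s)=False
s_1={r}: (((q U s) U (q U p)) U ((p U q) U (q & s)))=False ((q U s) U (q U p))=False (q U s)=False q=False s=False (q U p)=False p=False ((p U q) U (q & s))=False (p U q)=False (q & s)=False
s_2={}: (((q U s) U (q U p)) U ((p U q) U (q & s)))=False ((q U s) U (q U p))=False (q U s)=False q=False s=False (q U p)=False p=False ((p U q) U (q & s))=False (p U q)=False (q & s)=False
s_3={p}: (((q U s) U (q U p)) U ((p U q) U (q & s)))=False ((q U s) U (q U p))=True (q U s)=False q=False s=False (q U p)=True p=True ((p U q) U (q & s))=False (p U q)=False (q & s)=False
s_4={r}: (((q U s) U (q U p)) U ((p U q) U (q & s)))=False ((q U s) U (q U p))=False (q U s)=False q=False s=False (q U p)=False p=False ((p U q) U (q & s))=False (p U q)=False (q & s)=False
s_5={p,r,s}: (((q U s) U (q U p)) U ((p U q) U (q & s)))=False ((q U s) U (q U p))=True (q U s)=True q=False s=True (q U p)=True p=True ((p U q) U (q & s))=False (p U q)=False (q & s)=False
s_6={r}: (((q U s) U (q U p)) U ((p U q) U (q & s)))=False ((q U s) U (q U p))=False (q U s)=False q=False s=False (q U p)=False p=False ((p U q) U (q & s))=False (p U q)=False (q & s)=False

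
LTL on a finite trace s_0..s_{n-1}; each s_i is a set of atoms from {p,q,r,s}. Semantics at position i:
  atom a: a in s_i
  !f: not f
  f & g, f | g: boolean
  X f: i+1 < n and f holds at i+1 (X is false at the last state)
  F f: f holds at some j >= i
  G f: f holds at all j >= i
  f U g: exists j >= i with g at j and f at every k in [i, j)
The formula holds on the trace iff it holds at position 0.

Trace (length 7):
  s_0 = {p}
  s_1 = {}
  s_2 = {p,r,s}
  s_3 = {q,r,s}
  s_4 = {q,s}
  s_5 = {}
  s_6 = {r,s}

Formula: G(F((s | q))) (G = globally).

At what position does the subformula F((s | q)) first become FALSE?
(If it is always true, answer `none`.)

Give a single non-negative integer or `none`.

Answer: none

Derivation:
s_0={p}: F((s | q))=True (s | q)=False s=False q=False
s_1={}: F((s | q))=True (s | q)=False s=False q=False
s_2={p,r,s}: F((s | q))=True (s | q)=True s=True q=False
s_3={q,r,s}: F((s | q))=True (s | q)=True s=True q=True
s_4={q,s}: F((s | q))=True (s | q)=True s=True q=True
s_5={}: F((s | q))=True (s | q)=False s=False q=False
s_6={r,s}: F((s | q))=True (s | q)=True s=True q=False
G(F((s | q))) holds globally = True
No violation — formula holds at every position.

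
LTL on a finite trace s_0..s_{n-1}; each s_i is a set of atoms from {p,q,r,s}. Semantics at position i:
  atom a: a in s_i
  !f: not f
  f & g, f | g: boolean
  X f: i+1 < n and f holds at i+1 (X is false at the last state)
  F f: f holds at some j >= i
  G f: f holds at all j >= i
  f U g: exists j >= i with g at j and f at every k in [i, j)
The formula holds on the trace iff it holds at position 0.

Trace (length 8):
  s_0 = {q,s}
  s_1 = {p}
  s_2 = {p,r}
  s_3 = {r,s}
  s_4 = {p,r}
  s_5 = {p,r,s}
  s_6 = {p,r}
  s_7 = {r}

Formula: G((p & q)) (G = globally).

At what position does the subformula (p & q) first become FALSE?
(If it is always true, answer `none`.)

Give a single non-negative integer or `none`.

s_0={q,s}: (p & q)=False p=False q=True
s_1={p}: (p & q)=False p=True q=False
s_2={p,r}: (p & q)=False p=True q=False
s_3={r,s}: (p & q)=False p=False q=False
s_4={p,r}: (p & q)=False p=True q=False
s_5={p,r,s}: (p & q)=False p=True q=False
s_6={p,r}: (p & q)=False p=True q=False
s_7={r}: (p & q)=False p=False q=False
G((p & q)) holds globally = False
First violation at position 0.

Answer: 0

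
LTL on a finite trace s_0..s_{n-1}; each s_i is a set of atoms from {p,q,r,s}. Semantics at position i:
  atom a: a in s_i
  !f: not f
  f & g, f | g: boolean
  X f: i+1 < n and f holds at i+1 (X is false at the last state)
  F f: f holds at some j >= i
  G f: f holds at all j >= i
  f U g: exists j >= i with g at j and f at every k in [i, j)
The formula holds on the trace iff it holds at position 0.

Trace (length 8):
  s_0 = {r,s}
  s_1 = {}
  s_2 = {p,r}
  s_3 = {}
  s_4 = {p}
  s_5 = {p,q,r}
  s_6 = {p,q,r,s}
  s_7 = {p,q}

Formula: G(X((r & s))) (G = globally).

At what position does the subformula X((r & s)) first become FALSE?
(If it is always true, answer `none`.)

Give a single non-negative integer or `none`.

Answer: 0

Derivation:
s_0={r,s}: X((r & s))=False (r & s)=True r=True s=True
s_1={}: X((r & s))=False (r & s)=False r=False s=False
s_2={p,r}: X((r & s))=False (r & s)=False r=True s=False
s_3={}: X((r & s))=False (r & s)=False r=False s=False
s_4={p}: X((r & s))=False (r & s)=False r=False s=False
s_5={p,q,r}: X((r & s))=True (r & s)=False r=True s=False
s_6={p,q,r,s}: X((r & s))=False (r & s)=True r=True s=True
s_7={p,q}: X((r & s))=False (r & s)=False r=False s=False
G(X((r & s))) holds globally = False
First violation at position 0.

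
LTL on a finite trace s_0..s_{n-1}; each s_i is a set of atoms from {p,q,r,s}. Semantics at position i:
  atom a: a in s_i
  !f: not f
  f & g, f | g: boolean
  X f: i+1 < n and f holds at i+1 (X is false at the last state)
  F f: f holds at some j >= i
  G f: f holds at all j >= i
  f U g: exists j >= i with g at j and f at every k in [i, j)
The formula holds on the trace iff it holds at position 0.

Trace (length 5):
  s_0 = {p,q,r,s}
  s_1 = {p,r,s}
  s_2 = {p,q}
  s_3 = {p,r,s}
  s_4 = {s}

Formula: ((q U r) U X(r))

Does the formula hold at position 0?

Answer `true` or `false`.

Answer: true

Derivation:
s_0={p,q,r,s}: ((q U r) U X(r))=True (q U r)=True q=True r=True X(r)=True
s_1={p,r,s}: ((q U r) U X(r))=True (q U r)=True q=False r=True X(r)=False
s_2={p,q}: ((q U r) U X(r))=True (q U r)=True q=True r=False X(r)=True
s_3={p,r,s}: ((q U r) U X(r))=False (q U r)=True q=False r=True X(r)=False
s_4={s}: ((q U r) U X(r))=False (q U r)=False q=False r=False X(r)=False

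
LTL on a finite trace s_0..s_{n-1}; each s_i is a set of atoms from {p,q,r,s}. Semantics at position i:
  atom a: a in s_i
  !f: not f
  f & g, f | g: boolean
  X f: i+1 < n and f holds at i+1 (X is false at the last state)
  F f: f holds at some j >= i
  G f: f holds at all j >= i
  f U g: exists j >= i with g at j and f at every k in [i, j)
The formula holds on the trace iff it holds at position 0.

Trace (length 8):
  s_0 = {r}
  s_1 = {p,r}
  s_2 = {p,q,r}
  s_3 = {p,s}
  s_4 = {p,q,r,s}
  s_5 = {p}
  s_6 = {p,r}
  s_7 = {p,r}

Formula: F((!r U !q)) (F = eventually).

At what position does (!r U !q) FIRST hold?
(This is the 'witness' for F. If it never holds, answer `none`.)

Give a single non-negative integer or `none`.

Answer: 0

Derivation:
s_0={r}: (!r U !q)=True !r=False r=True !q=True q=False
s_1={p,r}: (!r U !q)=True !r=False r=True !q=True q=False
s_2={p,q,r}: (!r U !q)=False !r=False r=True !q=False q=True
s_3={p,s}: (!r U !q)=True !r=True r=False !q=True q=False
s_4={p,q,r,s}: (!r U !q)=False !r=False r=True !q=False q=True
s_5={p}: (!r U !q)=True !r=True r=False !q=True q=False
s_6={p,r}: (!r U !q)=True !r=False r=True !q=True q=False
s_7={p,r}: (!r U !q)=True !r=False r=True !q=True q=False
F((!r U !q)) holds; first witness at position 0.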